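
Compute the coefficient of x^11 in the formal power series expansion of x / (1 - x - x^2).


Let f(x) = sum_{k>=0} a_k x^k. Multiplying f(x) * (1 - x - x^2) = x and matching coefficients gives a_0 = 0, a_1 = 1, and a_k = a_{k-1} + a_{k-2} for k >= 2. These are the Fibonacci numbers F_k.
Iterating from F_0 = 0, F_1 = 1:
F_0=0, F_1=1, F_2=1, F_3=2, F_4=3, F_5=5, F_6=8, F_7=13, F_8=21, F_9=34, ...
F_11 = 89.

89


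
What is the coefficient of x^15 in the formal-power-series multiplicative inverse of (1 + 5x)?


The inverse is 1/(1 + 5x). Apply the geometric identity 1/(1 - y) = sum_{k>=0} y^k with y = -5x:
1/(1 + 5x) = sum_{k>=0} (-5)^k x^k.
So the coefficient of x^15 is (-5)^15 = -30517578125.

-30517578125


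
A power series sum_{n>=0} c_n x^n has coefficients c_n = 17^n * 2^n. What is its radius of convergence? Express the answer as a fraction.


By the root test (Cauchy-Hadamard), the radius is R = 1 / limsup_n |c_n|^(1/n).
Here |c_n|^(1/n) = (17^n * 2^n)^(1/n) = 17 * 2 = 34 for all n.
So R = 1/34 = 1/34.

1/34


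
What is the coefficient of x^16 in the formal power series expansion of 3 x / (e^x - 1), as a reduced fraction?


The exponential generating function for Bernoulli numbers is
x / (e^x - 1) = sum_{k>=0} B_k x^k / k!.
So the coefficient of x^16 in 3 x / (e^x - 1) is 3 B_16 / 16!.
Computing: B_16 = -3617/510, 16! = 20922789888000, giving
3 * -3617/510 / 20922789888000 = -3617/3556874280960000.

-3617/3556874280960000


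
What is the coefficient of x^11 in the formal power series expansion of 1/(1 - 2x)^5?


The general identity 1/(1 - c x)^r = sum_{k>=0} c^k C(k + r - 1, r - 1) x^k follows by substituting y = c x into 1/(1 - y)^r = sum_{k>=0} C(k + r - 1, r - 1) y^k.
For c = 2, r = 5, k = 11:
2^11 * C(15, 4) = 2048 * 1365 = 2795520.

2795520


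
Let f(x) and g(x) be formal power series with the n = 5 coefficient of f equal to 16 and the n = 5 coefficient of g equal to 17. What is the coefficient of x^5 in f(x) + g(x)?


Addition of formal power series is termwise.
The coefficient of x^5 in f + g = 16 + 17
= 33

33


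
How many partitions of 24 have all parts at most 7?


Using the generating function (1-x)^(-1)(1-x^2)^(-1)...(1-x^7)^(-1),
the coefficient of x^24 counts these restricted partitions.
Result = 733

733


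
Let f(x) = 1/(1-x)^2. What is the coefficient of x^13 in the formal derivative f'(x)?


Differentiate: d/dx [ 1/(1-x)^r ] = r / (1-x)^(r+1).
Here r = 2, so f'(x) = 2 / (1-x)^3.
The expansion of 1/(1-x)^(r+1) has coefficient of x^n equal to C(n+r, r).
So the coefficient of x^13 in f'(x) is
2 * C(15, 2) = 2 * 105 = 210

210


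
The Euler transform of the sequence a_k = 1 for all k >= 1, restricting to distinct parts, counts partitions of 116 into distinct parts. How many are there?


Partitions of 116 into distinct parts can be computed via generating function.
Product (1+x)(1+x^2)(1+x^3)...
The coefficient of x^116 = 1611388

1611388


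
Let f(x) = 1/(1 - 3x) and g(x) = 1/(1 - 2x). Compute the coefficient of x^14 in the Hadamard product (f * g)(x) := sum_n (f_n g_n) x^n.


f has coefficients f_k = 3^k and g has coefficients g_k = 2^k, so the Hadamard product has coefficient (f*g)_k = 3^k * 2^k = 6^k.
For k = 14: 6^14 = 78364164096.

78364164096


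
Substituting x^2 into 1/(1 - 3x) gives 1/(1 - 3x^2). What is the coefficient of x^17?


Since 1/(1 - 3x^2) only has even powers of x,
the coefficient of x^17 (odd) is 0.

0


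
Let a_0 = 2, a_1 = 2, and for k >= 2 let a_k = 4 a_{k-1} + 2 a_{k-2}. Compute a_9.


Iterating the recurrence forward:
a_0 = 2
a_1 = 2
a_2 = 4*2 + 2*2 = 12
a_3 = 4*12 + 2*2 = 52
a_4 = 4*52 + 2*12 = 232
a_5 = 4*232 + 2*52 = 1032
a_6 = 4*1032 + 2*232 = 4592
a_7 = 4*4592 + 2*1032 = 20432
a_8 = 4*20432 + 2*4592 = 90912
a_9 = 4*90912 + 2*20432 = 404512
So a_9 = 404512.

404512


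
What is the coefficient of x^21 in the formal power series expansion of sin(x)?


The Maclaurin series is sin(t) = sum_{k>=0} (-1)^k t^(2k+1) / (2k+1)!, so substituting t = x, only odd powers of x are nonzero, with coefficient of x^(2k+1) equal to (-1)^k / (2k+1)!.
Write 21 = 2*10 + 1, giving the coefficient (-1)^10 / 21! = 1/51090942171709440000 = 1/51090942171709440000.

1/51090942171709440000


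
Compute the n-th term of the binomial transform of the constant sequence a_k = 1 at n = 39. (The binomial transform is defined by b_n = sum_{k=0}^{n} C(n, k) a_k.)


With a_k = 1 for all k, b_n = sum_{k=0}^{n} C(n, k) = 2^n by the binomial theorem.
For n = 39: 2^39 = 549755813888.

549755813888


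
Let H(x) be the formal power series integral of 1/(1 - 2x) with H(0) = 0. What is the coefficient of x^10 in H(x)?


1/(1 - 2x) = sum_{k>=0} 2^k x^k. Integrating termwise with H(0) = 0:
H(x) = sum_{k>=0} 2^k x^(k+1) / (k+1) = sum_{m>=1} 2^(m-1) x^m / m.
For m = 10: 2^9/10 = 512/10 = 256/5.

256/5


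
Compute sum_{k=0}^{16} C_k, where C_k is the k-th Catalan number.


C_0 through C_16: 1, 1, 2, 5, 14, 42, 132, 429, 1430, 4862, 16796, 58786, 208012, 742900, 2674440, 9694845, 35357670
Sum = 1 + 1 + 2 + 5 + 14 + 42 + 132 + 429 + 1430 + 4862 + 16796 + 58786 + 208012 + 742900 + 2674440 + 9694845 + 35357670
= 48760367

48760367


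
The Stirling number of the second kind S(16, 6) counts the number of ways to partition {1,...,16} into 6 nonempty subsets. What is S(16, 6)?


Using the explicit formula S(n,k) = (1/k!) sum_{j=0}^{k} (-1)^(k-j) C(k,j) j^n:
S(16, 6) = 2734926558
Equivalently, S(n,k) is n! times the coefficient of x^n in the EGF (e^x - 1)^k / k!.

2734926558


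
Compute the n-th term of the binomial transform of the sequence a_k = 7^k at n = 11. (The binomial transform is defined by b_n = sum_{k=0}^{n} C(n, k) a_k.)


With a_k = 7^k, b_n = sum_{k=0}^{n} C(n, k) 7^k = (1 + 7)^n by the binomial theorem.
For n = 11: (1 + 7)^11 = 8^11 = 8589934592.

8589934592


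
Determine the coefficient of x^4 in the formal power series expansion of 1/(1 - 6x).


The geometric series identity gives 1/(1 - c x) = sum_{k>=0} c^k x^k, so the coefficient of x^k is c^k.
Here c = 6 and k = 4.
Computing: 6^4 = 1296

1296


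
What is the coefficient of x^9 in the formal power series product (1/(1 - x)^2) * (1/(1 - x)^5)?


Combine the factors: (1/(1 - x)^2) * (1/(1 - x)^5) = 1/(1 - x)^7.
Then use 1/(1 - x)^r = sum_{k>=0} C(k + r - 1, r - 1) x^k with r = 7 and k = 9:
C(15, 6) = 5005.

5005


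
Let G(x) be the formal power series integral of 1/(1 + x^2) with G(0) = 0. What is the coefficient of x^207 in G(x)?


1/(1 + x^2) = sum_{j>=0} (-1)^j x^(2j). Integrating termwise with G(0) = 0:
G(x) = sum_{j>=0} (-1)^j x^(2j+1) / (2j+1) = arctan(x).
Only odd powers are nonzero. For x^207 write 207 = 2*103 + 1, giving
(-1)^103 / 207 = -1/207 = -1/207.

-1/207


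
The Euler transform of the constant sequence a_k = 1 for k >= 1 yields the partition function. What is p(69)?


The Euler transform converts the sequence a_k = 1 into the number of integer partitions.
Using the recurrence or dynamic programming:
p(69) = 3554345

3554345


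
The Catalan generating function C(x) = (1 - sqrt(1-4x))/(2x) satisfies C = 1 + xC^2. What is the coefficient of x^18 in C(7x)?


Substituting x -> 7x scales the n-th coefficient by 7^n, so [x^18] C(7x) = 7^18 * C_18.
C_18 = C(2*18, 18)/(19) = 9075135300/19 = 477638700.
So 7^18 * 477638700 = 1628413597910449 * 477638700 = 777793353968269576776300.

777793353968269576776300


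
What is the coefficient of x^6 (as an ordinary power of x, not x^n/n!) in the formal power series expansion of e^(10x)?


The exponential series is e^y = sum_{k>=0} y^k / k!. Substituting y = 10x gives
e^(10x) = sum_{k>=0} 10^k x^k / k!.
So the coefficient of x^n is a^n/n! with a = 10, n = 6:
10^6 / 6! = 1000000/720 = 12500/9

12500/9


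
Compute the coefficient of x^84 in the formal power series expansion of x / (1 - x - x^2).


Let f(x) = sum_{k>=0} a_k x^k. Multiplying f(x) * (1 - x - x^2) = x and matching coefficients gives a_0 = 0, a_1 = 1, and a_k = a_{k-1} + a_{k-2} for k >= 2. These are the Fibonacci numbers F_k.
Iterating from F_0 = 0, F_1 = 1:
F_0=0, F_1=1, F_2=1, F_3=2, F_4=3, F_5=5, F_6=8, F_7=13, F_8=21, F_9=34, ...
F_84 = 160500643816367088.

160500643816367088


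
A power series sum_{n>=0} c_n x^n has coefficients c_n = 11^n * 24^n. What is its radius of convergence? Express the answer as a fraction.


By the root test (Cauchy-Hadamard), the radius is R = 1 / limsup_n |c_n|^(1/n).
Here |c_n|^(1/n) = (11^n * 24^n)^(1/n) = 11 * 24 = 264 for all n.
So R = 1/264 = 1/264.

1/264


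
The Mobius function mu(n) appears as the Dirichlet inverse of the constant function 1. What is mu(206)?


206 = 2 * 103 (all distinct primes).
mu(206) = (-1)^2 = 1

1


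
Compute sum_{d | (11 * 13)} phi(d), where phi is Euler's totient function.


First, 11 * 13 = 143. One classical identity is sum_{d | n} phi(d) = n (each k in [1, n] has a unique gcd with n, and among the k's with gcd(k, n) = n/d there are phi(d) of them). So the sum equals 143. We also verify directly:
Divisors of 143: 1, 11, 13, 143.
phi values: 1, 10, 12, 120.
Sum = 143.

143


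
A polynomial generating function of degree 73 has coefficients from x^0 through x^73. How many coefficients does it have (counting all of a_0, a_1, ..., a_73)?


A polynomial of degree 73 takes the form a_0 + a_1 x + ... + a_73 x^73.
The number of coefficients is 73 + 1 = 74.

74


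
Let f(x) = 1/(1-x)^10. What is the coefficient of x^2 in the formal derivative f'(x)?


Differentiate: d/dx [ 1/(1-x)^r ] = r / (1-x)^(r+1).
Here r = 10, so f'(x) = 10 / (1-x)^11.
The expansion of 1/(1-x)^(r+1) has coefficient of x^n equal to C(n+r, r).
So the coefficient of x^2 in f'(x) is
10 * C(12, 10) = 10 * 66 = 660

660


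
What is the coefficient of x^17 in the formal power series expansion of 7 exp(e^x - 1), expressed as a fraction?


exp(e^x - 1) is the exponential generating function for the Bell numbers Bell_k: exp(e^x - 1) = sum_{k>=0} Bell_k x^k / k!.
So the coefficient of x^17 in 7 exp(e^x - 1) is 7 Bell_17 / 17!.
Computing: Bell_17 = 82864869804 and 17! = 355687428096000, giving
7 * 82864869804/355687428096000 = 255755771/156828672000.

255755771/156828672000


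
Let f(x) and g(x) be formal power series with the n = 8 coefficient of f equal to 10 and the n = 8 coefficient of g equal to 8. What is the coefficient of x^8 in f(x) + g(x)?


Addition of formal power series is termwise.
The coefficient of x^8 in f + g = 10 + 8
= 18

18


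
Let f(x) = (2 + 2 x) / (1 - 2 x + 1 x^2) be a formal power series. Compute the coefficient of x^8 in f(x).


Write f(x) = sum_{k>=0} a_k x^k. Multiplying both sides by 1 - 2 x + 1 x^2 gives
(1 - 2 x + 1 x^2) sum_{k>=0} a_k x^k = 2 + 2 x.
Matching coefficients:
 x^0: a_0 = 2
 x^1: a_1 - 2 a_0 = 2  =>  a_1 = 2*2 + 2 = 6
 x^k (k >= 2): a_k = 2 a_{k-1} - 1 a_{k-2}.
Iterating: a_2 = 10, a_3 = 14, a_4 = 18, a_5 = 22, a_6 = 26, a_7 = 30, a_8 = 34.
So the coefficient of x^8 is 34.

34


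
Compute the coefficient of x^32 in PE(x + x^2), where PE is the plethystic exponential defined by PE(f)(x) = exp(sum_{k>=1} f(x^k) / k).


With f(x) = x + x^2, the exponent is sum_{k>=1} (x^k + x^(2k)) / k = -ln(1 - x) - ln(1 - x^2). Exponentiating:
PE(x + x^2) = 1 / ((1 - x)(1 - x^2)).
This is the generating function for partitions of n into parts of size 1 or 2. The number of 2's can be any j in 0..16, and the rest are 1's, so
[x^32] = floor(32/2) + 1 = 17.

17


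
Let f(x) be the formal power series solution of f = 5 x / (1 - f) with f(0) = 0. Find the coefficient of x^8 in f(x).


Apply Lagrange inversion: f = 5 x * phi(f) with phi(t) = 1/(1 - t), so
[x^n] f = 5^n * (1/n) [t^(n-1)] phi(t)^n = 5^n * (1/n) [t^(n-1)] (1 - t)^(-n) = 5^n * (1/n) C(2n - 2, n - 1) = 5^n * C_{n-1}.
For n = 8: C_7 = C(14, 7) / 8 = 3432/8 = 429.
With the 5^8 = 390625 factor, the coefficient is 390625 * 429 = 167578125.

167578125


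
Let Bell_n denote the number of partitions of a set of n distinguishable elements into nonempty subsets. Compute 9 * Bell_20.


Bell_20 can be computed from the Bell triangle or from Dobinski's identity Bell_n = (1/e) * sum_{k>=0} k^n / k!.
Computing Bell_20 = 51724158235372.
Then 9 * 51724158235372 = 465517424118348.

465517424118348


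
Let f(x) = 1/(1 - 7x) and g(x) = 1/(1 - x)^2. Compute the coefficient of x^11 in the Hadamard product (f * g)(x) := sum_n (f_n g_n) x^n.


f has coefficients f_k = 7^k. For g = 1/(1 - x)^2 the coefficient is g_k = C(k + 1, 1) = k + 1. The Hadamard coefficient is (f * g)_k = 7^k * (k + 1).
For k = 11: 7^11 * 12 = 1977326743 * 12 = 23727920916.

23727920916


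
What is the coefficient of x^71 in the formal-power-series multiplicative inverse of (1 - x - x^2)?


Let the inverse be f(x) = sum_{k>=0} a_k x^k. From f(x) * (1 - x - x^2) = 1 and matching coefficients:
 x^0: a_0 = 1.
 x^1: a_1 - a_0 = 0, so a_1 = 1.
 x^k (k >= 2): a_k - a_{k-1} - a_{k-2} = 0, i.e. a_k = a_{k-1} + a_{k-2}.
This is the Fibonacci-type recurrence shifted so that a_0 = a_1 = 1.
Iterating: a_0=1, a_1=1, a_2=2, a_3=3, a_4=5, a_5=8, a_6=13, a_7=21, a_8=34, a_9=55, ...
a_71 = 498454011879264.

498454011879264


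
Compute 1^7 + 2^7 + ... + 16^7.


This power sum has a closed form given by Faulhaber's formula
sum_{k=1}^{m} k^p = (1 / (p + 1)) * sum_{j=0}^{p} C(p + 1, j) B_j m^(p + 1 - j),
but for small m direct computation is fastest:
1 + 128 + 2187 + 16384 + 78125 + 279936 + 823543 + 2097152 + 4782969 + 10000000 + 19487171 + 35831808 + 62748517 + 105413504 + 170859375 + 268435456 = 680856256.

680856256


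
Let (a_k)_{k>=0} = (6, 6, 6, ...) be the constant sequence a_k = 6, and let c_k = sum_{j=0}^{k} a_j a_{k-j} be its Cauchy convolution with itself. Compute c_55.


Since a_j = 6 for all j >= 0, the convolution sum becomes
c_k = sum_{j=0}^{k} 6 * 6 = 36 * (k + 1).
Equivalently, the generating function of (a_k) is 6/(1 - x) and its square is 36/(1 - x)^2 = sum_{k>=0} 36(k + 1) x^k.
For k = 55: 36 * 56 = 2016.

2016


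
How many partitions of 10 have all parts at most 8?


Using the generating function (1-x)^(-1)(1-x^2)^(-1)...(1-x^8)^(-1),
the coefficient of x^10 counts these restricted partitions.
Result = 40

40


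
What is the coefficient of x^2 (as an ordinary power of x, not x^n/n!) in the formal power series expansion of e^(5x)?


The exponential series is e^y = sum_{k>=0} y^k / k!. Substituting y = 5x gives
e^(5x) = sum_{k>=0} 5^k x^k / k!.
So the coefficient of x^n is a^n/n! with a = 5, n = 2:
5^2 / 2! = 25/2 = 25/2

25/2


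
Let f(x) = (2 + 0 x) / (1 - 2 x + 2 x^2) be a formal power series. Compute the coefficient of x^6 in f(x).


Write f(x) = sum_{k>=0} a_k x^k. Multiplying both sides by 1 - 2 x + 2 x^2 gives
(1 - 2 x + 2 x^2) sum_{k>=0} a_k x^k = 2 + 0 x.
Matching coefficients:
 x^0: a_0 = 2
 x^1: a_1 - 2 a_0 = 0  =>  a_1 = 2*2 + 0 = 4
 x^k (k >= 2): a_k = 2 a_{k-1} - 2 a_{k-2}.
Iterating: a_2 = 4, a_3 = 0, a_4 = -8, a_5 = -16, a_6 = -16.
So the coefficient of x^6 is -16.

-16


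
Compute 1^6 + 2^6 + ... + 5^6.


This power sum has a closed form given by Faulhaber's formula
sum_{k=1}^{m} k^p = (1 / (p + 1)) * sum_{j=0}^{p} C(p + 1, j) B_j m^(p + 1 - j),
but for small m direct computation is fastest:
1 + 64 + 729 + 4096 + 15625 = 20515.

20515


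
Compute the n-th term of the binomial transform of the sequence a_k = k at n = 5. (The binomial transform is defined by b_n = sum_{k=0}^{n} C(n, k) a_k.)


With a_k = k, b_n = sum_{k=0}^{n} C(n, k) k. Using k * C(n, k) = n * C(n-1, k-1) gives b_n = n * sum_{k>=1} C(n-1, k-1) = n * 2^(n-1).
For n = 5: 5 * 2^4 = 5 * 16 = 80.

80


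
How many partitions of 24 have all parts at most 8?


Using the generating function (1-x)^(-1)(1-x^2)^(-1)...(1-x^8)^(-1),
the coefficient of x^24 counts these restricted partitions.
Result = 919

919


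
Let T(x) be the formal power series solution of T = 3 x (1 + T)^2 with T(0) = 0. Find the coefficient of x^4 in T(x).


Apply the Lagrange inversion formula: if T = 3 x * phi(T) with phi(t) = (1 + t)^2, then [x^n] T = 3^n * (1/n) [t^(n-1)] phi(t)^n = 3^n * (1/n) [t^(n-1)] (1 + t)^(2n) = 3^n * (1/n) C(2n, n-1).
Using the identity C(2n, n-1) = C(2n, n) * n / (n+1), the unscaled factor equals C(2n, n) / (n+1) = C_n, the n-th Catalan number.
For n = 4: C_4 = C(8, 4) / 5 = 70/5 = 14.
With the 3^4 = 81 factor, the coefficient is 81 * 14 = 1134.

1134


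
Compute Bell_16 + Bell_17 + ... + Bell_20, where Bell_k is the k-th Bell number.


Recall Bell_k counts set partitions of a k-set (with Bell_0 = 1 by convention).
Bell_16 through Bell_20: 10480142147, 82864869804, 682076806159, 5832742205057, 51724158235372
Sum = 10480142147 + 82864869804 + 682076806159 + 5832742205057 + 51724158235372 = 58332322258539.

58332322258539


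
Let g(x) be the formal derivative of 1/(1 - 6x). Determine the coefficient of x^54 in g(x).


Differentiate termwise: d/dx sum_{k>=0} 6^k x^k = sum_{k>=1} k 6^k x^(k-1) = sum_{j>=0} (j+1) 6^(j+1) x^j.
Equivalently, d/dx [1/(1 - 6x)] = 6/(1 - 6x)^2.
For j = 54: 55 * 6^55 = 55 * 6285195213566005335561053533150026217291776 = 345685736746130293455857944323251441951047680.

345685736746130293455857944323251441951047680


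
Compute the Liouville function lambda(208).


The Liouville function is lambda(k) = (-1)^Omega(k), where Omega(k) counts the prime factors of k with multiplicity.
Factoring: 208 = 2 * 2 * 2 * 2 * 13, so Omega(208) = 5.
lambda(208) = (-1)^5 = -1.

-1


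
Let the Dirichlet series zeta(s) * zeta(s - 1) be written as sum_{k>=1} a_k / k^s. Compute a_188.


Convolution gives a_k = sum_{d | k} d * 1 = sum_{d | k} d = sigma(k), the sum of positive divisors of k.
For k = 188, the divisors are 1, 2, 4, 47, 94, 188, so
sigma(188) = 1 + 2 + 4 + 47 + 94 + 188 = 336.

336


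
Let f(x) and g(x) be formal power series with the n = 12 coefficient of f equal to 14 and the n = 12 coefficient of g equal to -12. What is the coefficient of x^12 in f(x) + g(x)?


Addition of formal power series is termwise.
The coefficient of x^12 in f + g = 14 + -12
= 2

2


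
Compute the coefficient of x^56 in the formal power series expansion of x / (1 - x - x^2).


Let f(x) = sum_{k>=0} a_k x^k. Multiplying f(x) * (1 - x - x^2) = x and matching coefficients gives a_0 = 0, a_1 = 1, and a_k = a_{k-1} + a_{k-2} for k >= 2. These are the Fibonacci numbers F_k.
Iterating from F_0 = 0, F_1 = 1:
F_0=0, F_1=1, F_2=1, F_3=2, F_4=3, F_5=5, F_6=8, F_7=13, F_8=21, F_9=34, ...
F_56 = 225851433717.

225851433717


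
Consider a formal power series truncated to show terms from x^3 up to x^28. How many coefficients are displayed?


From x^3 to x^28 inclusive, the count is 28 - 3 + 1 = 26.

26


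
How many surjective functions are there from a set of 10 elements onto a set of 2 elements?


By inclusion-exclusion on which target elements are missed, the number of surjections from an n-set onto a k-set is
surj(n, k) = sum_{j=0}^{k} (-1)^j C(k, j) (k - j)^n.
Equivalently surj(n, k) = k! * S(n, k), where S(n, k) is the Stirling number of the second kind.
For n = 10, k = 2:
S(10, 2) = 511, so
surj = 2! * 511 = 2 * 511 = 1022.

1022


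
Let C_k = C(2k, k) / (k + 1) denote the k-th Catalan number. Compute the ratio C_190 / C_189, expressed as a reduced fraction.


Using C_k = (2k)! / (k! (k+1)!), the ratio C_{k+1}/C_k simplifies to
C_{k+1}/C_k = [(2k+2)! / ((k+1)! (k+2)!)] * [k! (k+1)! / (2k)!]
 = (2k+2)(2k+1) / ((k+1)(k+2)) = 2(2k+1) / (k+2).
For k = 189: 2(2*189 + 1) / (189 + 2) = 758/191 = 758/191.

758/191


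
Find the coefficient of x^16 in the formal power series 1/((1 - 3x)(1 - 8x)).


By partial fractions or Cauchy convolution:
The coefficient equals sum_{k=0}^{16} 3^k * 8^(16-k).
= 450359936909017

450359936909017


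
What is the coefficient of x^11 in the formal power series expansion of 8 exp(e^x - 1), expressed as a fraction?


exp(e^x - 1) is the exponential generating function for the Bell numbers Bell_k: exp(e^x - 1) = sum_{k>=0} Bell_k x^k / k!.
So the coefficient of x^11 in 8 exp(e^x - 1) is 8 Bell_11 / 11!.
Computing: Bell_11 = 678570 and 11! = 39916800, giving
8 * 678570/39916800 = 22619/166320.

22619/166320


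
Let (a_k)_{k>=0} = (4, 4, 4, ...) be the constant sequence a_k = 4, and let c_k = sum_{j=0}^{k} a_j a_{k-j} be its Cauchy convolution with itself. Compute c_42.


Since a_j = 4 for all j >= 0, the convolution sum becomes
c_k = sum_{j=0}^{k} 4 * 4 = 16 * (k + 1).
Equivalently, the generating function of (a_k) is 4/(1 - x) and its square is 16/(1 - x)^2 = sum_{k>=0} 16(k + 1) x^k.
For k = 42: 16 * 43 = 688.

688


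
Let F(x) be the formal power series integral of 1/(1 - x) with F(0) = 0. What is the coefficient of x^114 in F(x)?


1/(1 - x) = sum_{k>=0} x^k. Integrating termwise and using F(0) = 0 gives
F(x) = sum_{k>=0} x^(k+1) / (k+1) = sum_{m>=1} x^m / m = -ln(1 - x).
So the coefficient of x^114 is 1/114 = 1/114.

1/114


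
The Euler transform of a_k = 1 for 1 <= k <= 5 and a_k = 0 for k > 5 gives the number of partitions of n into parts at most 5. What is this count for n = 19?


Partitions of 19 into parts at most 5:
Using generating function (1-x)^(-1)(1-x^2)^(-1)...(1-x^5)^(-1),
the coefficient of x^19 = 164

164


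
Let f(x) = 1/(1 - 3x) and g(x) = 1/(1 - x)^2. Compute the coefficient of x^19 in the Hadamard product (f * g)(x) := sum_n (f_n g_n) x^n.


f has coefficients f_k = 3^k. For g = 1/(1 - x)^2 the coefficient is g_k = C(k + 1, 1) = k + 1. The Hadamard coefficient is (f * g)_k = 3^k * (k + 1).
For k = 19: 3^19 * 20 = 1162261467 * 20 = 23245229340.

23245229340


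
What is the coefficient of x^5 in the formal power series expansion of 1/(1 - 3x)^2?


The general identity 1/(1 - c x)^r = sum_{k>=0} c^k C(k + r - 1, r - 1) x^k follows by substituting y = c x into 1/(1 - y)^r = sum_{k>=0} C(k + r - 1, r - 1) y^k.
For c = 3, r = 2, k = 5:
3^5 * C(6, 1) = 243 * 6 = 1458.

1458


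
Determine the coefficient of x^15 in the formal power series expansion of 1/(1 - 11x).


The geometric series identity gives 1/(1 - c x) = sum_{k>=0} c^k x^k, so the coefficient of x^k is c^k.
Here c = 11 and k = 15.
Computing: 11^15 = 4177248169415651

4177248169415651


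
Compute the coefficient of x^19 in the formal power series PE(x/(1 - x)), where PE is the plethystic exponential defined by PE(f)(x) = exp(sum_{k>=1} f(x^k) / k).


For f(x) = x/(1 - x) we have
sum_{k>=1} f(x^k) / k = sum_{k>=1} (1/k) * x^k / (1 - x^k) = sum_{k, m >= 1} x^(k m) / k,
which after exponentiating simplifies to
PE(x/(1 - x)) = prod_{k>=1} 1 / (1 - x^k).
This is the generating function for the partition function p(n), so the coefficient of x^19 is p(19).
Computing p(19) by dynamic programming over parts 1, 2, ..., 19: p(19) = 490.

490


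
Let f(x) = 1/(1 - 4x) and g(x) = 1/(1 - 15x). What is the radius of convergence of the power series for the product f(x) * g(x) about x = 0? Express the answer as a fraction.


The radius of 1/(1 - 4x) is 1/4 (nearest singularity at x = 1/4), and the radius of 1/(1 - 15x) is 1/15.
The product f(x)*g(x) = 1/((1 - 4x)(1 - 15x)) has singularities at both 1/4 and 1/15, so its radius of convergence is the distance to the nearest one:
min(1/4, 1/15) = 1/15.

1/15


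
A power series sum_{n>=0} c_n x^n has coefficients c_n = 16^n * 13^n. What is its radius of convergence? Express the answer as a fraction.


By the root test (Cauchy-Hadamard), the radius is R = 1 / limsup_n |c_n|^(1/n).
Here |c_n|^(1/n) = (16^n * 13^n)^(1/n) = 16 * 13 = 208 for all n.
So R = 1/208 = 1/208.

1/208


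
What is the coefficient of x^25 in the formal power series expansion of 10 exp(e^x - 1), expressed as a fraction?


exp(e^x - 1) is the exponential generating function for the Bell numbers Bell_k: exp(e^x - 1) = sum_{k>=0} Bell_k x^k / k!.
So the coefficient of x^25 in 10 exp(e^x - 1) is 10 Bell_25 / 25!.
Computing: Bell_25 = 4638590332229999353 and 25! = 15511210043330985984000000, giving
10 * 4638590332229999353/15511210043330985984000000 = 356814640940769181/119317000333315276800000.

356814640940769181/119317000333315276800000


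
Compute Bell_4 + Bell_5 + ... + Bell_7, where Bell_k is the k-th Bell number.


Recall Bell_k counts set partitions of a k-set (with Bell_0 = 1 by convention).
Bell_4 through Bell_7: 15, 52, 203, 877
Sum = 15 + 52 + 203 + 877 = 1147.

1147


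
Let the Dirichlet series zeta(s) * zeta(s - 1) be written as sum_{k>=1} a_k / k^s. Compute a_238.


Convolution gives a_k = sum_{d | k} d * 1 = sum_{d | k} d = sigma(k), the sum of positive divisors of k.
For k = 238, the divisors are 1, 2, 7, 14, 17, 34, 119, 238, so
sigma(238) = 1 + 2 + 7 + 14 + 17 + 34 + 119 + 238 = 432.

432


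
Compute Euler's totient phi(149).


phi(n) counts integers in [1, n] coprime to n. Using the multiplicative formula phi(n) = n * prod_{p | n} (1 - 1/p):
149 = 149, so
phi(149) = 149 * (1 - 1/149) = 148.

148


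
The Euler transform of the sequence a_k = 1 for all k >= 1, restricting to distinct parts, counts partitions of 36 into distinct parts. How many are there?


Partitions of 36 into distinct parts can be computed via generating function.
Product (1+x)(1+x^2)(1+x^3)...
The coefficient of x^36 = 668

668


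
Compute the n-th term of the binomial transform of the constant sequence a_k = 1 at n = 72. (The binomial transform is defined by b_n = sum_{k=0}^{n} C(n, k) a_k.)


With a_k = 1 for all k, b_n = sum_{k=0}^{n} C(n, k) = 2^n by the binomial theorem.
For n = 72: 2^72 = 4722366482869645213696.

4722366482869645213696


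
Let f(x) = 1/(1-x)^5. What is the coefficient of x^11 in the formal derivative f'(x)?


Differentiate: d/dx [ 1/(1-x)^r ] = r / (1-x)^(r+1).
Here r = 5, so f'(x) = 5 / (1-x)^6.
The expansion of 1/(1-x)^(r+1) has coefficient of x^n equal to C(n+r, r).
So the coefficient of x^11 in f'(x) is
5 * C(16, 5) = 5 * 4368 = 21840

21840


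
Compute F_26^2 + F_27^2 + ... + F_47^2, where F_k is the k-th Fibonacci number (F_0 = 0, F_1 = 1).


There is a standard identity sum_{k=0}^{N} F_k^2 = F_N * F_{N+1} (proved inductively from the telescoping relation F_k^2 = F_k F_{k+1} - F_{k-1} F_k). Then
sum_{k=26}^{47} F_k^2 = F_47 F_48 - F_25 F_26.
Computing: F_47 = 2971215073, F_48 = 4807526976, F_25 = 75025, F_26 = 121393.
Sum = 2971215073 * 4807526976 - 75025 * 121393 = 14284196605837799423.

14284196605837799423


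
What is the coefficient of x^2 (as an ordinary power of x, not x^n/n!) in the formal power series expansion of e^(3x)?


The exponential series is e^y = sum_{k>=0} y^k / k!. Substituting y = 3x gives
e^(3x) = sum_{k>=0} 3^k x^k / k!.
So the coefficient of x^n is a^n/n! with a = 3, n = 2:
3^2 / 2! = 9/2 = 9/2

9/2


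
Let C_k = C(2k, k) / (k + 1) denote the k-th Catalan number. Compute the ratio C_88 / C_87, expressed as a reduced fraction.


Using C_k = (2k)! / (k! (k+1)!), the ratio C_{k+1}/C_k simplifies to
C_{k+1}/C_k = [(2k+2)! / ((k+1)! (k+2)!)] * [k! (k+1)! / (2k)!]
 = (2k+2)(2k+1) / ((k+1)(k+2)) = 2(2k+1) / (k+2).
For k = 87: 2(2*87 + 1) / (87 + 2) = 350/89 = 350/89.

350/89


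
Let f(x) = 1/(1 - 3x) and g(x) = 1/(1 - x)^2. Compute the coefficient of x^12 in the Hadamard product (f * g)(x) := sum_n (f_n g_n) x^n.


f has coefficients f_k = 3^k. For g = 1/(1 - x)^2 the coefficient is g_k = C(k + 1, 1) = k + 1. The Hadamard coefficient is (f * g)_k = 3^k * (k + 1).
For k = 12: 3^12 * 13 = 531441 * 13 = 6908733.

6908733


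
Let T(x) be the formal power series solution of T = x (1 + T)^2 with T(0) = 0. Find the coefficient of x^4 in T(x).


Apply the Lagrange inversion formula: if T = x * phi(T) with phi(t) = (1 + t)^2, then [x^n] T = (1/n) [t^(n-1)] phi(t)^n = (1/n) [t^(n-1)] (1 + t)^(2n) = (1/n) C(2n, n-1).
Using the identity C(2n, n-1) = C(2n, n) * n / (n+1), the unscaled factor equals C(2n, n) / (n+1) = C_n, the n-th Catalan number.
For n = 4: C_4 = C(8, 4) / 5 = 70/5 = 14 = 14.

14


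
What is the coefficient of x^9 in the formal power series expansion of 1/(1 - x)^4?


The expansion 1/(1 - x)^r = sum_{k>=0} C(k + r - 1, r - 1) x^k follows from the multiset / negative-binomial theorem (or from repeated differentiation of the geometric series).
For r = 4 and k = 9:
C(12, 3) = 479001600 / (6 * 362880) = 220.

220


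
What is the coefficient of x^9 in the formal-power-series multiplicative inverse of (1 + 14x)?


The inverse is 1/(1 + 14x). Apply the geometric identity 1/(1 - y) = sum_{k>=0} y^k with y = -14x:
1/(1 + 14x) = sum_{k>=0} (-14)^k x^k.
So the coefficient of x^9 is (-14)^9 = -20661046784.

-20661046784


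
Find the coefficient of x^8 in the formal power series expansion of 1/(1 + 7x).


Write 1/(1 + c x) = 1/(1 - (-c) x) and apply the geometric-series identity
1/(1 - y) = sum_{k>=0} y^k to get 1/(1 + c x) = sum_{k>=0} (-c)^k x^k.
So the coefficient of x^k is (-c)^k = (-1)^k * c^k.
Here c = 7 and k = 8:
(-7)^8 = 1 * 5764801 = 5764801

5764801


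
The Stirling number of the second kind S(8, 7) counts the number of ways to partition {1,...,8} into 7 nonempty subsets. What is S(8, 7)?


Using the explicit formula S(n,k) = (1/k!) sum_{j=0}^{k} (-1)^(k-j) C(k,j) j^n:
S(8, 7) = 28
Equivalently, S(n,k) is n! times the coefficient of x^n in the EGF (e^x - 1)^k / k!.

28


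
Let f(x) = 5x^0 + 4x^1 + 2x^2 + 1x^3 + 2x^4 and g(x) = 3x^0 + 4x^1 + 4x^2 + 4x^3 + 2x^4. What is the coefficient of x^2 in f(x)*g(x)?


Cauchy product at x^2:
5*4 + 4*4 + 2*3
= 42

42


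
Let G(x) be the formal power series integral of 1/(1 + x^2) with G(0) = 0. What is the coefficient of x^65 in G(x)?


1/(1 + x^2) = sum_{j>=0} (-1)^j x^(2j). Integrating termwise with G(0) = 0:
G(x) = sum_{j>=0} (-1)^j x^(2j+1) / (2j+1) = arctan(x).
Only odd powers are nonzero. For x^65 write 65 = 2*32 + 1, giving
(-1)^32 / 65 = 1/65 = 1/65.

1/65


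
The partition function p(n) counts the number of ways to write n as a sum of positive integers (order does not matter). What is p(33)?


Using the generating function prod_{k>=1} 1/(1-x^k), we compute p(33).
By dynamic programming over parts 1 through 33:
p(33) = 10143

10143


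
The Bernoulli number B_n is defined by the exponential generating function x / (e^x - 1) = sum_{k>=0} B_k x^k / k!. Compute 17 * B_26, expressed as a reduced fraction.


Bernoulli numbers can also be computed recursively via B_0 = 1 and sum_{j=0}^{m} C(m+1, j) B_j = 0 for m >= 1. Odd-index Bernoulli numbers vanish for k >= 3.
Computing B_26 = 8553103/6, so 17 * B_26 = 17 * 8553103/6 = 145402751/6.

145402751/6


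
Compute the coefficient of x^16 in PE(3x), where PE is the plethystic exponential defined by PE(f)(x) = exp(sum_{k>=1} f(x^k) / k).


With f(x) = 3x, the exponent is sum_{k>=1} 3 x^k / k = 3 * (-ln(1 - x)). Exponentiating:
PE(3x) = exp(-3 ln(1 - x)) = 1/(1 - x)^3.
By the negative binomial expansion, [x^n] 1/(1 - x)^3 = C(n + 2, 2).
For n = 16: C(18, 2) = 153.

153


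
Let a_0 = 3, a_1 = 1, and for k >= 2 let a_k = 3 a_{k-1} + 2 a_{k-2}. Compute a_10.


Iterating the recurrence forward:
a_0 = 3
a_1 = 1
a_2 = 3*1 + 2*3 = 9
a_3 = 3*9 + 2*1 = 29
a_4 = 3*29 + 2*9 = 105
a_5 = 3*105 + 2*29 = 373
a_6 = 3*373 + 2*105 = 1329
a_7 = 3*1329 + 2*373 = 4733
a_8 = 3*4733 + 2*1329 = 16857
a_9 = 3*16857 + 2*4733 = 60037
a_10 = 3*60037 + 2*16857 = 213825
So a_10 = 213825.

213825


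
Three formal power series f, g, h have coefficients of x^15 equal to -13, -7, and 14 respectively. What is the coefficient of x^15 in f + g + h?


Series addition is componentwise:
-13 + -7 + 14
= -6

-6


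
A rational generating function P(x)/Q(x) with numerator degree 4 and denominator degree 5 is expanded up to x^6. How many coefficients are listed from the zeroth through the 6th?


Expanding up to x^6 gives the coefficients for x^0, x^1, ..., x^6.
That is 6 + 1 = 7 coefficients in total.

7


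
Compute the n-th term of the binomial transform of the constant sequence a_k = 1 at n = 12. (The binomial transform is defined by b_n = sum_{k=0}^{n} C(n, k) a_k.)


With a_k = 1 for all k, b_n = sum_{k=0}^{n} C(n, k) = 2^n by the binomial theorem.
For n = 12: 2^12 = 4096.

4096


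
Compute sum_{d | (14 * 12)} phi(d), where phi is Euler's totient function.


First, 14 * 12 = 168. One classical identity is sum_{d | n} phi(d) = n (each k in [1, n] has a unique gcd with n, and among the k's with gcd(k, n) = n/d there are phi(d) of them). So the sum equals 168. We also verify directly:
Divisors of 168: 1, 2, 3, 4, 6, 7, 8, 12, 14, 21, 24, 28, 42, 56, 84, 168.
phi values: 1, 1, 2, 2, 2, 6, 4, 4, 6, 12, 8, 12, 12, 24, 24, 48.
Sum = 168.

168


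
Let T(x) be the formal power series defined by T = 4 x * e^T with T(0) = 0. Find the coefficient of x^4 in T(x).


Apply the Lagrange inversion formula: if T = 4 x * phi(T) with phi(t) = e^t, then
[x^n] T = 4^n * (1/n) [t^(n-1)] phi(t)^n = 4^n * (1/n) [t^(n-1)] e^(n t) = 4^n * (1/n) * n^(n-1) / (n-1)! = 4^n * n^(n-1) / n!.
When c = 1 this is the Cayley count of rooted labeled trees on n vertices, divided by n!.
For n = 4: 4^4 * 4^3 / 4! = 256 * 64/24 = 2048/3.

2048/3


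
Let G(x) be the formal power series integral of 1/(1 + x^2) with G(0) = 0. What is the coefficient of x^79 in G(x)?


1/(1 + x^2) = sum_{j>=0} (-1)^j x^(2j). Integrating termwise with G(0) = 0:
G(x) = sum_{j>=0} (-1)^j x^(2j+1) / (2j+1) = arctan(x).
Only odd powers are nonzero. For x^79 write 79 = 2*39 + 1, giving
(-1)^39 / 79 = -1/79 = -1/79.

-1/79


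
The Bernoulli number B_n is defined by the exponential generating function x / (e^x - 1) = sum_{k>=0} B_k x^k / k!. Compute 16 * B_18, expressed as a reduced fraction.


Bernoulli numbers can also be computed recursively via B_0 = 1 and sum_{j=0}^{m} C(m+1, j) B_j = 0 for m >= 1. Odd-index Bernoulli numbers vanish for k >= 3.
Computing B_18 = 43867/798, so 16 * B_18 = 16 * 43867/798 = 350936/399.

350936/399


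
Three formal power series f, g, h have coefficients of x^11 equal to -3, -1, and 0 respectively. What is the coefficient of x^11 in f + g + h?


Series addition is componentwise:
-3 + -1 + 0
= -4

-4


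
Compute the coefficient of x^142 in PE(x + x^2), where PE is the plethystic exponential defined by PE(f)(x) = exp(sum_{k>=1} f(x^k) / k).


With f(x) = x + x^2, the exponent is sum_{k>=1} (x^k + x^(2k)) / k = -ln(1 - x) - ln(1 - x^2). Exponentiating:
PE(x + x^2) = 1 / ((1 - x)(1 - x^2)).
This is the generating function for partitions of n into parts of size 1 or 2. The number of 2's can be any j in 0..71, and the rest are 1's, so
[x^142] = floor(142/2) + 1 = 72.

72


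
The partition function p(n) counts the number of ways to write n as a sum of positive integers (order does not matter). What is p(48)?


Using the generating function prod_{k>=1} 1/(1-x^k), we compute p(48).
By dynamic programming over parts 1 through 48:
p(48) = 147273

147273


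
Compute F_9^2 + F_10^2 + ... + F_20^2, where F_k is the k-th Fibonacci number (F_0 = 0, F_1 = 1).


There is a standard identity sum_{k=0}^{N} F_k^2 = F_N * F_{N+1} (proved inductively from the telescoping relation F_k^2 = F_k F_{k+1} - F_{k-1} F_k). Then
sum_{k=9}^{20} F_k^2 = F_20 F_21 - F_8 F_9.
Computing: F_20 = 6765, F_21 = 10946, F_8 = 21, F_9 = 34.
Sum = 6765 * 10946 - 21 * 34 = 74048976.

74048976


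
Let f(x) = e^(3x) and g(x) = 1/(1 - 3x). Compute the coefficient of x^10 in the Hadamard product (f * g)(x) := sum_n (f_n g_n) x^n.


Expanding: f_k = 3^k/k! (from e^(3x)) and g_k = 3^k (from 1/(1 - 3x)). So the Hadamard coefficient (f * g)_k = 3^k 3^k / k! = (9)^k / k!.
For k = 10: 9^10/10! = 3486784401/3628800 = 43046721/44800.

43046721/44800


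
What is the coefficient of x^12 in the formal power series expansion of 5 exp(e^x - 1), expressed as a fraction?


exp(e^x - 1) is the exponential generating function for the Bell numbers Bell_k: exp(e^x - 1) = sum_{k>=0} Bell_k x^k / k!.
So the coefficient of x^12 in 5 exp(e^x - 1) is 5 Bell_12 / 12!.
Computing: Bell_12 = 4213597 and 12! = 479001600, giving
5 * 4213597/479001600 = 4213597/95800320.

4213597/95800320


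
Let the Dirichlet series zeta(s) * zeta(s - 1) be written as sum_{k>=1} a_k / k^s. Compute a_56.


Convolution gives a_k = sum_{d | k} d * 1 = sum_{d | k} d = sigma(k), the sum of positive divisors of k.
For k = 56, the divisors are 1, 2, 4, 7, 8, 14, 28, 56, so
sigma(56) = 1 + 2 + 4 + 7 + 8 + 14 + 28 + 56 = 120.

120


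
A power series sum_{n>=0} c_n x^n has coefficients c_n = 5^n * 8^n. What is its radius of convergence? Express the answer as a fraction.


By the root test (Cauchy-Hadamard), the radius is R = 1 / limsup_n |c_n|^(1/n).
Here |c_n|^(1/n) = (5^n * 8^n)^(1/n) = 5 * 8 = 40 for all n.
So R = 1/40 = 1/40.

1/40


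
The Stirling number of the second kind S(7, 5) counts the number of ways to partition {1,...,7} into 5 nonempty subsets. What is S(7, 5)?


Using the explicit formula S(n,k) = (1/k!) sum_{j=0}^{k} (-1)^(k-j) C(k,j) j^n:
S(7, 5) = 140
Equivalently, S(n,k) is n! times the coefficient of x^n in the EGF (e^x - 1)^k / k!.

140


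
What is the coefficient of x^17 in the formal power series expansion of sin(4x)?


The Maclaurin series is sin(t) = sum_{k>=0} (-1)^k t^(2k+1) / (2k+1)!, so substituting t = 4x, only odd powers of x are nonzero, with coefficient of x^(2k+1) equal to (-1)^k 4^(2k+1) / (2k+1)!.
Write 17 = 2*8 + 1, giving the coefficient (-1)^8 * 4^17 / 17! = 17179869184/355687428096000 = 524288/10854718875.

524288/10854718875


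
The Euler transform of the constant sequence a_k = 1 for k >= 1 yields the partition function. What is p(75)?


The Euler transform converts the sequence a_k = 1 into the number of integer partitions.
Using the recurrence or dynamic programming:
p(75) = 8118264

8118264


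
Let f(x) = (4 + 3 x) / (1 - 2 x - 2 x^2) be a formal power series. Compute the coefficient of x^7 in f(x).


Write f(x) = sum_{k>=0} a_k x^k. Multiplying both sides by 1 - 2 x - 2 x^2 gives
(1 - 2 x - 2 x^2) sum_{k>=0} a_k x^k = 4 + 3 x.
Matching coefficients:
 x^0: a_0 = 4
 x^1: a_1 - 2 a_0 = 3  =>  a_1 = 2*4 + 3 = 11
 x^k (k >= 2): a_k = 2 a_{k-1} + 2 a_{k-2}.
Iterating: a_2 = 30, a_3 = 82, a_4 = 224, a_5 = 612, a_6 = 1672, a_7 = 4568.
So the coefficient of x^7 is 4568.

4568


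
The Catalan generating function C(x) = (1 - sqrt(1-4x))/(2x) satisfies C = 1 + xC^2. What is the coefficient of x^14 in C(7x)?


Substituting x -> 7x scales the n-th coefficient by 7^n, so [x^14] C(7x) = 7^14 * C_14.
C_14 = C(2*14, 14)/(15) = 40116600/15 = 2674440.
So 7^14 * 2674440 = 678223072849 * 2674440 = 1813866914950279560.

1813866914950279560


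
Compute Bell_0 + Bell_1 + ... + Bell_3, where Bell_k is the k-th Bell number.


Recall Bell_k counts set partitions of a k-set (with Bell_0 = 1 by convention).
Bell_0 through Bell_3: 1, 1, 2, 5
Sum = 1 + 1 + 2 + 5 = 9.

9


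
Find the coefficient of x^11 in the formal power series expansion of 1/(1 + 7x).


Write 1/(1 + c x) = 1/(1 - (-c) x) and apply the geometric-series identity
1/(1 - y) = sum_{k>=0} y^k to get 1/(1 + c x) = sum_{k>=0} (-c)^k x^k.
So the coefficient of x^k is (-c)^k = (-1)^k * c^k.
Here c = 7 and k = 11:
(-7)^11 = -1 * 1977326743 = -1977326743

-1977326743


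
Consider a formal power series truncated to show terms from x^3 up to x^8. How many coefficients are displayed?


From x^3 to x^8 inclusive, the count is 8 - 3 + 1 = 6.

6


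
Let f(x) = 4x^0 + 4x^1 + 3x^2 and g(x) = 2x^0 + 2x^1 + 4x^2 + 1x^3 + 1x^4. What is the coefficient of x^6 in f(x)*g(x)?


Cauchy product at x^6:
3*1
= 3

3


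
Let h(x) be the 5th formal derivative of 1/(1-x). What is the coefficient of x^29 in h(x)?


Differentiating 5 times: d^5/dx^5 [1/(1-x)] = 5!/(1-x)^6.
The expansion 1/(1-x)^6 = sum_{k>=0} C(k+5, 5) x^k, so the coefficient of x^n in 5!/(1-x)^6 is 5! * C(n+5, 5).
For n = 29: 120 * C(34, 5) = 120 * 278256 = 33390720

33390720


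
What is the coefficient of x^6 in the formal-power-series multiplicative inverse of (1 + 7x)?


The inverse is 1/(1 + 7x). Apply the geometric identity 1/(1 - y) = sum_{k>=0} y^k with y = -7x:
1/(1 + 7x) = sum_{k>=0} (-7)^k x^k.
So the coefficient of x^6 is (-7)^6 = 117649.

117649
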